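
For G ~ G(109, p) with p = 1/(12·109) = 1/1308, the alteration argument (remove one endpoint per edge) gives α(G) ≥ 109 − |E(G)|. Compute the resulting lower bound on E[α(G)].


E[|E(G)|] = C(109, 2)·p = 5886 · (1/1308) = 9/2.
E[α(G)] ≥ n − E[|E(G)|] = 109 − 9/2 = 209/2.
Numerically: ≈ 104.500000.
(This is only a lower bound; the true E[α(G)] may be larger.)

E[α(G)] ≥ 209/2 ≈ 104.500000.


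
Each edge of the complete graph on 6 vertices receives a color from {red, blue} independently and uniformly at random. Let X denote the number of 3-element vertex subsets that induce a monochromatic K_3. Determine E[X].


Let X = Σ_S X_S over the C(6, 3) = 20 subsets S of size 3, where X_S = 1 if the K_3 on S is monochromatic.
For a fixed S, the K_3 on S has C(3, 2) = 3 edges. P[all 3 edges red] = (1/2)^3, and likewise for blue, so P[monochromatic] = 2·(1/2)^3 = 2^{1 − 3} = 1/4.
By linearity of expectation: E[X] = C(6, 3) · 2^{1 − 3} = 20 · 1/4 = 5.
Numerically: E[X] ≈ 5.00000.

E[X] = C(6,3)·2^(1−C(3,2)) = 5 ≈ 5.00000.


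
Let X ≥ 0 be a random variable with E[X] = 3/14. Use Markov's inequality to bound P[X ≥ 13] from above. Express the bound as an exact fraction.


μ = E[X] = 3/14, a = 13.
Markov: P[X ≥ 13] ≤ μ/a = (3/14)/13 = 3/182.
Numerically: ≈ 0.01648.
(Since a = 13 > μ = 0.21429, the bound 3/182 is < 1 and informative.)

P[X ≥ 13] ≤ 3/182 ≈ 0.01648.


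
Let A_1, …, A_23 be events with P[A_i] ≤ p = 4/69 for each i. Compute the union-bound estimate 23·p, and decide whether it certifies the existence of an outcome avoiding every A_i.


Union bound: P[∪_{i=1}^{23} A_i] ≤ Σ_i P[A_i] ≤ 23·p = 23·(4/69) = 4/3.
Numerically: 4/3 ≈ 1.333.
Is 4/3 < 1? NO.
Since the bound 4/3 is ≥ 1, the union bound is uninformative here; it does NOT by itself certify existence.

23·p = 4/3 ≈ 1.333; existence NOT certified by the union bound.


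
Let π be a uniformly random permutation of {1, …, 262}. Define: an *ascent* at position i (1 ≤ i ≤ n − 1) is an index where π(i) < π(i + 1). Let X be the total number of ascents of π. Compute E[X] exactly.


Write X = Σ X_I over i = 1, …, 261, with X_I the indicator of one ascent.
There are 261 indicators.
For each fixed i, the pair (π(i), π(i+1)) is a uniformly random ordered pair of distinct values from {1, …, 262}; by symmetry P[π(i) < π(i+1)] = 1/2.
By linearity: E[X] = 261 · (1/2) = (262 − 1) · (1/2) = 261/2 ≈ 130.500.

E[X] = 261/2 = 130.500.


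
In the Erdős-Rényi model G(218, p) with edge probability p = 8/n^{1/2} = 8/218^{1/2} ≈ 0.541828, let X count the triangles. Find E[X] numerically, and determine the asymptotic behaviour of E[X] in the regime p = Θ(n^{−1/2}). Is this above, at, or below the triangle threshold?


Number of potential triangles: C(218, 3) = 1703016.
Each occurs with probability p³ ≈ (0.541828)³ ≈ 1.59068879e-01.
By linearity: E[X] = C(218, 3)·p³ ≈ 1703016 · 1.59068879e-01 ≈ 270896.846084.
Since α = 1/2 < 1, p = c/n^{1/2} ≫ 1/n is above the triangle threshold p ~ 1/n. Asymptotically E[X] ~ (c³/6)·n^{3(1−α)} = (8³/6)·n^{1.5} → ∞; triangles are abundant w.h.p.

E[X] ≈ 270896.846084; in regime p = Θ(1/n^{1/2}) E[X] diverges (above the triangle threshold p ~ 1/n).


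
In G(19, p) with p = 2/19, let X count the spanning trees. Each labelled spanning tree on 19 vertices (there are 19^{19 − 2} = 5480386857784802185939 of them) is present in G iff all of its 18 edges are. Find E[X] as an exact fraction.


K_19 has 19^{19 − 2} = 5480386857784802185939 labelled spanning trees.
For each such spanning tree H, let X_H = 1 if all 18 edges of H are present in G. Then P[X_H = 1] = p^{18} = (2/19)^{18} = 262144/104127350297911241532841.
Summing the indicators: E[X] = Σ_H E[X_H] = 5480386857784802185939 · p^{18} = 5480386857784802185939 · 262144/104127350297911241532841 = 262144/19.
Numerically: E[X] ≈ 13797.

E[X] = 5480386857784802185939 · (2/19)^{18} = 262144/19 ≈ 13797.


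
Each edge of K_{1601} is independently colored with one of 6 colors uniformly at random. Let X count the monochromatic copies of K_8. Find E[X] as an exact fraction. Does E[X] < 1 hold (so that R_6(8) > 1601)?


E[X] = C(1601, 8) · 6^{1 − 28} = 1051968746851785076600 · 6^{−27} = 1051968746851785076600/1023490369077469249536.
As a reduced fraction: E[X] = 131496093356473134575/127936296134683656192 ≈ 1.0278.
Is E[X] < 1? NO.
Since E[X] ≥ 1, the first-moment bound is inconclusive at n = 1601; it does NOT by itself certify R_6(8) > 1601.

E[X] = 131496093356473134575/127936296134683656192 ≈ 1.0278; E[X] ≥ 1; first-moment method inconclusive here.


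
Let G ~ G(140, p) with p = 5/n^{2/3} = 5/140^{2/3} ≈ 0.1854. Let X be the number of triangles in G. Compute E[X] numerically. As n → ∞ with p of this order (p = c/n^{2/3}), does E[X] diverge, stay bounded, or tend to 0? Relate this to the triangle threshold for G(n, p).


Number of potential triangles: C(140, 3) = 447580.
Each occurs with probability p³ ≈ (0.1854)³ ≈ 6.377551e-03.
By linearity: E[X] = C(140, 3)·p³ ≈ 447580 · 6.377551e-03 ≈ 2854.4643.
Since α = 2/3 < 1, p = c/n^{2/3} ≫ 1/n is above the triangle threshold p ~ 1/n. Asymptotically E[X] ~ (c³/6)·n^{3(1−α)} = (5³/6)·n^{1} → ∞; triangles are abundant w.h.p.

E[X] ≈ 2854.4643; in regime p = Θ(1/n^{2/3}) E[X] diverges (above the triangle threshold p ~ 1/n).


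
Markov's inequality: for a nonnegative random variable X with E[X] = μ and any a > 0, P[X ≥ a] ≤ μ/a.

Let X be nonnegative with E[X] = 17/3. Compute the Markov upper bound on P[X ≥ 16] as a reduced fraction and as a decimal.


μ = E[X] = 17/3, a = 16.
Markov: P[X ≥ 16] ≤ μ/a = (17/3)/16 = 17/48.
Numerically: ≈ 0.354167.
(Since a = 16 > μ = 5.666667, the bound 17/48 is < 1 and informative.)

P[X ≥ 16] ≤ 17/48 ≈ 0.354167.


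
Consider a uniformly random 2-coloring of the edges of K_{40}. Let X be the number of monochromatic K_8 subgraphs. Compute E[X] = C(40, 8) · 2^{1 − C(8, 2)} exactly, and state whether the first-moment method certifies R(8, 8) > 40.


E[X] = C(40, 8) · 2^{1 − 28} = 76904685 · 2^{−27} = 76904685/134217728.
As a reduced fraction: E[X] = 76904685/134217728 ≈ 0.572985.
Is E[X] < 1? YES.
Since E[X] < 1, there exists a 2-coloring of K_{40} with no monochromatic K_8; hence R(8, 8) > 40.

E[X] = 76904685/134217728 ≈ 0.572985; E[X] < 1, so R(8, 8) > 40.


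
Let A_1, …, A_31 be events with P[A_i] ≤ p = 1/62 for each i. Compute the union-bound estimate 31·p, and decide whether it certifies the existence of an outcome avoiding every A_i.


Union bound: P[∪_{i=1}^{31} A_i] ≤ Σ_i P[A_i] ≤ 31·p = 31·(1/62) = 1/2.
Numerically: 1/2 ≈ 0.5000.
Is 1/2 < 1? YES.
Since P[∪ A_i] ≤ 1/2 < 1, the complement has P[∩ A_i^c] ≥ 1 − 1/2 = 1/2 > 0, so some outcome avoids every A_i.

31·p = 1/2 ≈ 0.5000; existence CERTIFIED by the union bound.


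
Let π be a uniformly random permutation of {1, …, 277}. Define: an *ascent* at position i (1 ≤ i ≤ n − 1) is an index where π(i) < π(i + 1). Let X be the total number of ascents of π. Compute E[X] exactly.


Write X = Σ X_I over i = 1, …, 276, with X_I the indicator of one ascent.
There are 276 indicators.
For each fixed i, the pair (π(i), π(i+1)) is a uniformly random ordered pair of distinct values from {1, …, 277}; by symmetry P[π(i) < π(i+1)] = 1/2.
By linearity: E[X] = 276 · (1/2) = (277 − 1) · (1/2) = 138 ≈ 138.000000.

E[X] = 138 = 138.000000.


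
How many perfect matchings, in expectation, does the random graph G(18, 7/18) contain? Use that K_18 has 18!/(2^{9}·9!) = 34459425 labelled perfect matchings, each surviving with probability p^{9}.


K_18 has 18!/(2^{9}·9!) = 34459425 labelled perfect matchings.
For each such perfect matching H, let X_H = 1 if all 9 edges of H are present in G. Then P[X_H = 1] = p^{9} = (7/18)^{9} = 40353607/198359290368.
By linearity: E[X] = Σ_H E[X_H] = 34459425 · p^{9} = 34459425 · 40353607/198359290368 = 17167433257975/2448880128.
Numerically: E[X] ≈ 7010.32.

E[X] = 34459425 · (7/18)^{9} = 17167433257975/2448880128 ≈ 7010.32.


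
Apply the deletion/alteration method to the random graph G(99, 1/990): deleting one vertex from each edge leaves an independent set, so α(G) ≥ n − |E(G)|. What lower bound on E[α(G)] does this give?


E[|E(G)|] = C(99, 2)·p = 4851 · (1/990) = 49/10.
E[α(G)] ≥ n − E[|E(G)|] = 99 − 49/10 = 941/10.
Numerically: ≈ 94.1000.
(This is only a lower bound; the true E[α(G)] may be larger.)

E[α(G)] ≥ 941/10 ≈ 94.1000.


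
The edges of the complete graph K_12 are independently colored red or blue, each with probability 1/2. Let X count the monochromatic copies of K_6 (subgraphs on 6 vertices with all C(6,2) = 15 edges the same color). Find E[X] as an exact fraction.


Let X = Σ_S X_S over the C(12, 6) = 924 subsets S of size 6, where X_S = 1 if the K_6 on S is monochromatic.
For a fixed S, the K_6 on S has C(6, 2) = 15 edges. P[all 15 edges red] = (1/2)^15, and likewise for blue, so P[monochromatic] = 2·(1/2)^15 = 2^{1 − 15} = 1/16384.
By linearity: E[X] = C(12, 6) · 2^{1 − 15} = 924 · 1/16384 = 231/4096.
Numerically: E[X] ≈ 0.05640.

E[X] = C(12,6)·2^(1−C(6,2)) = 231/4096 ≈ 0.05640.


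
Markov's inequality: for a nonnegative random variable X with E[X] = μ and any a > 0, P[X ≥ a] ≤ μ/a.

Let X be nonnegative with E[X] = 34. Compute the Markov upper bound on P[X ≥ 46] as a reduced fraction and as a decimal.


μ = E[X] = 34, a = 46.
Markov: P[X ≥ 46] ≤ μ/a = (34)/46 = 17/23.
Numerically: ≈ 0.73913.
(Since a = 46 > μ = 34.00000, the bound 17/23 is < 1 and informative.)

P[X ≥ 46] ≤ 17/23 ≈ 0.73913.


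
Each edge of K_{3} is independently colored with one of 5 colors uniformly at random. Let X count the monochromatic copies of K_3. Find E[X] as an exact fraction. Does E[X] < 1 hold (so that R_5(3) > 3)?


E[X] = C(3, 3) · 5^{1 − 3} = 1 · 5^{−2} = 1/25.
As a reduced fraction: E[X] = 1/25 ≈ 0.0400000.
Is E[X] < 1? YES.
Since E[X] < 1, there exists a 5-coloring of K_{3} with no monochromatic K_3; hence R_5(3) > 3.

E[X] = 1/25 ≈ 0.0400000; E[X] < 1, so R_5(3) > 3.


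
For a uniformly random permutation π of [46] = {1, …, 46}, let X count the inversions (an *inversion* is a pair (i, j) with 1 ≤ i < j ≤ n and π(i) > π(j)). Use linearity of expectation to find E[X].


Write X = Σ X_I over the C(46, 2) = 1035 pairs i < j, with X_I the indicator of one inversion.
There are 1035 indicators.
For each fixed pair i < j, the values π(i) and π(j) are two distinct elements of {1, …, 46} in uniformly random order; by symmetry P[π(i) > π(j)] = 1/2.
By linearity: E[X] = 1035 · (1/2) = C(46, 2) · (1/2) = 1035/2 = 1035/2 ≈ 517.500000.

E[X] = 1035/2 = 517.500000.


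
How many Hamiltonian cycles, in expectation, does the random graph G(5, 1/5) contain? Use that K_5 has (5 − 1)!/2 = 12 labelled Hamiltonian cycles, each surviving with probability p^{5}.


K_5 has (5 − 1)!/2 = 12 labelled Hamiltonian cycles.
For each such Hamiltonian cycle H, let X_H = 1 if all 5 edges of H are present in G. Then P[X_H = 1] = p^{5} = (1/5)^{5} = 1/3125.
Summing the indicators: E[X] = Σ_H E[X_H] = 12 · p^{5} = 12 · 1/3125 = 12/3125.
Numerically: E[X] ≈ 0.00384.

E[X] = 12 · (1/5)^{5} = 12/3125 ≈ 0.00384.


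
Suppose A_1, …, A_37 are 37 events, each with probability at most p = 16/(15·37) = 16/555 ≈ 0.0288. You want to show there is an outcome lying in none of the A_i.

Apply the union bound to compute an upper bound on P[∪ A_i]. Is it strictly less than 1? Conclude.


Union bound: P[∪_{i=1}^{37} A_i] ≤ Σ_i P[A_i] ≤ 37·p = 37·(16/555) = 16/15.
Numerically: 16/15 ≈ 1.0667.
Is 16/15 < 1? NO.
Since the bound 16/15 is ≥ 1, the union bound is uninformative here; it does NOT by itself certify existence.

37·p = 16/15 ≈ 1.0667; existence NOT certified by the union bound.


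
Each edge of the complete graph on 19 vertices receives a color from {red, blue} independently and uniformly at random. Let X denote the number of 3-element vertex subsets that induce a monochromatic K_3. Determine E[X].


Let X = Σ_S X_S over the C(19, 3) = 969 subsets S of size 3, where X_S = 1 if the K_3 on S is monochromatic.
For a fixed S, the K_3 on S has C(3, 2) = 3 edges. P[all 3 edges red] = (1/2)^3, and likewise for blue, so P[monochromatic] = 2·(1/2)^3 = 2^{1 − 3} = 1/4.
By linearity of expectation: E[X] = C(19, 3) · 2^{1 − 3} = 969 · 1/4 = 969/4.
Numerically: E[X] ≈ 242.250000.

E[X] = C(19,3)·2^(1−C(3,2)) = 969/4 ≈ 242.250000.


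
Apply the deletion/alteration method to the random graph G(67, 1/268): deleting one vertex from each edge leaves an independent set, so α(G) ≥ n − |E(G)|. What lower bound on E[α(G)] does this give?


E[|E(G)|] = C(67, 2)·p = 2211 · (1/268) = 33/4.
E[α(G)] ≥ n − E[|E(G)|] = 67 − 33/4 = 235/4.
Numerically: ≈ 58.75000.
(This is only a lower bound; the true E[α(G)] may be larger.)

E[α(G)] ≥ 235/4 ≈ 58.75000.


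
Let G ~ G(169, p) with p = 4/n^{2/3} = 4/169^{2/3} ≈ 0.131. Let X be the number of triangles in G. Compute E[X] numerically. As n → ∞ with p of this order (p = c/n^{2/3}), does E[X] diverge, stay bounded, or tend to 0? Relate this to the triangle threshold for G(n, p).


Number of potential triangles: C(169, 3) = 790244.
Each occurs with probability p³ ≈ (0.131)³ ≈ 2.24082e-03.
By linearity: E[X] = C(169, 3)·p³ ≈ 790244 · 2.24082e-03 ≈ 1770.793.
Since α = 2/3 < 1, p = c/n^{2/3} ≫ 1/n is above the triangle threshold p ~ 1/n. Asymptotically E[X] ~ (c³/6)·n^{3(1−α)} = (4³/6)·n^{1} → ∞; triangles are abundant w.h.p.

E[X] ≈ 1770.793; in regime p = Θ(1/n^{2/3}) E[X] diverges (above the triangle threshold p ~ 1/n).


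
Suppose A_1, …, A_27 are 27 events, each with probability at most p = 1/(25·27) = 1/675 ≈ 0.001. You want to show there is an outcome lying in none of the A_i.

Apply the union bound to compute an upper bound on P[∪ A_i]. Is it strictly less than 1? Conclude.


Union bound: P[∪_{i=1}^{27} A_i] ≤ Σ_i P[A_i] ≤ 27·p = 27·(1/675) = 1/25.
Numerically: 1/25 ≈ 0.040.
Is 1/25 < 1? YES.
Since P[∪ A_i] ≤ 1/25 < 1, the complement has P[∩ A_i^c] ≥ 1 − 1/25 = 24/25 > 0, so some outcome avoids every A_i.

27·p = 1/25 ≈ 0.040; existence CERTIFIED by the union bound.


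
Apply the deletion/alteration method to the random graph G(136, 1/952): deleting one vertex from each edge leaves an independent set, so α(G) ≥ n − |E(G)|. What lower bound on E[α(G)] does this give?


E[|E(G)|] = C(136, 2)·p = 9180 · (1/952) = 135/14.
E[α(G)] ≥ n − E[|E(G)|] = 136 − 135/14 = 1769/14.
Numerically: ≈ 126.357143.
(This is only a lower bound; the true E[α(G)] may be larger.)

E[α(G)] ≥ 1769/14 ≈ 126.357143.


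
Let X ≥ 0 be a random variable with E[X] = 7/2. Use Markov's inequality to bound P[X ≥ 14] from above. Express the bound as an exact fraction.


μ = E[X] = 7/2, a = 14.
Markov: P[X ≥ 14] ≤ μ/a = (7/2)/14 = 1/4.
Numerically: ≈ 0.25000.
(Since a = 14 > μ = 3.50000, the bound 1/4 is < 1 and informative.)

P[X ≥ 14] ≤ 1/4 ≈ 0.25000.


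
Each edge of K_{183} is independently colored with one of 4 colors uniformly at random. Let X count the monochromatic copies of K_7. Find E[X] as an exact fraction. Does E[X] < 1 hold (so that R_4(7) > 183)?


E[X] = C(183, 7) · 4^{1 − 21} = 1214197462413 · 4^{−20} = 1214197462413/1099511627776.
As a reduced fraction: E[X] = 1214197462413/1099511627776 ≈ 1.1043.
Is E[X] < 1? NO.
Since E[X] ≥ 1, the first-moment bound is inconclusive at n = 183; it does NOT by itself certify R_4(7) > 183.

E[X] = 1214197462413/1099511627776 ≈ 1.1043; E[X] ≥ 1; first-moment method inconclusive here.


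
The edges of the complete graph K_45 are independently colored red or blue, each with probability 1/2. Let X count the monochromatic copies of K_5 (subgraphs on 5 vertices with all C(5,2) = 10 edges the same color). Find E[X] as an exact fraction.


Let X = Σ_S X_S over the C(45, 5) = 1221759 subsets S of size 5, where X_S = 1 if the K_5 on S is monochromatic.
For a fixed S, the K_5 on S has C(5, 2) = 10 edges. P[all 10 edges red] = (1/2)^10, and likewise for blue, so P[monochromatic] = 2·(1/2)^10 = 2^{1 − 10} = 1/512.
By linearity of expectation: E[X] = C(45, 5) · 2^{1 − 10} = 1221759 · 1/512 = 1221759/512.
Numerically: E[X] ≈ 2386.24805.

E[X] = C(45,5)·2^(1−C(5,2)) = 1221759/512 ≈ 2386.24805.


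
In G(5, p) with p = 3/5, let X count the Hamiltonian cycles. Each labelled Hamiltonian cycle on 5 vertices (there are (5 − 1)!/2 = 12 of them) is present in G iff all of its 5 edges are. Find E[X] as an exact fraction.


K_5 has (5 − 1)!/2 = 12 labelled Hamiltonian cycles.
For each such Hamiltonian cycle H, let X_H = 1 if all 5 edges of H are present in G. Then P[X_H = 1] = p^{5} = (3/5)^{5} = 243/3125.
By linearity: E[X] = Σ_H E[X_H] = 12 · p^{5} = 12 · 243/3125 = 2916/3125.
Numerically: E[X] ≈ 0.9331.

E[X] = 12 · (3/5)^{5} = 2916/3125 ≈ 0.9331.


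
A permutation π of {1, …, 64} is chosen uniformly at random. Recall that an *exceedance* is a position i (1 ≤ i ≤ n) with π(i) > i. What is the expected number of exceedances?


Write X = Σ_{i=1}^{64} X_i, where X_i = 1_{π(i) > i}.
For each fixed i, π(i) is uniform over {1, …, 64} (marginal of a uniform permutation), so P[π(i) > i] = (n − i)/n. Summing: Σ_{i=1}^{64} (n − i)/n = (0 + 1 + … + 63)/64 = 64(64 − 1)/(2·64) = (64 − 1)/2.
Hence E[X] = Σ_{i=1}^{64} (64 − i)/64 = 63/2 ≈ 31.5000.

E[X] = 63/2 = 31.5000.


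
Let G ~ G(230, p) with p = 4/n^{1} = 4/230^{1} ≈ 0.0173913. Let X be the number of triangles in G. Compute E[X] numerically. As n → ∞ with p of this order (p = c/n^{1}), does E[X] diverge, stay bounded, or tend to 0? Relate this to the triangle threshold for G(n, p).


Number of potential triangles: C(230, 3) = 2001460.
Each occurs with probability p³ ≈ (0.0173913)³ ≈ 5.26012986e-06.
By linearity: E[X] = C(230, 3)·p³ ≈ 2001460 · 5.26012986e-06 ≈ 10.527940.
Here α = 1, so p = 4/n is exactly at the triangle threshold p ~ 1/n. Asymptotically E[X] → c³/6 = 4³/6 = 32/3 ≈ 10.666667, a bounded constant. In this regime the triangle count is asymptotically Poisson(c³/6).

E[X] ≈ 10.527940; in regime p = Θ(1/n^{1}) E[X] stays bounded (at the triangle threshold p ~ 1/n).


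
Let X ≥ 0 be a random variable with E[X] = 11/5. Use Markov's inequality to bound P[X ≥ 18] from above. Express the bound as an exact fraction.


μ = E[X] = 11/5, a = 18.
Markov: P[X ≥ 18] ≤ μ/a = (11/5)/18 = 11/90.
Numerically: ≈ 0.1222.
(Since a = 18 > μ = 2.2000, the bound 11/90 is < 1 and informative.)

P[X ≥ 18] ≤ 11/90 ≈ 0.1222.


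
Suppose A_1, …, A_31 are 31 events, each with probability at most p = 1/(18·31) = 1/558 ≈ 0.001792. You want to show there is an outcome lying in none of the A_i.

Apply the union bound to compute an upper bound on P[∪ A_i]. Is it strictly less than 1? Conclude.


Union bound: P[∪_{i=1}^{31} A_i] ≤ Σ_i P[A_i] ≤ 31·p = 31·(1/558) = 1/18.
Numerically: 1/18 ≈ 0.055556.
Is 1/18 < 1? YES.
Since P[∪ A_i] ≤ 1/18 < 1, the complement has P[∩ A_i^c] ≥ 1 − 1/18 = 17/18 > 0, so some outcome avoids every A_i.

31·p = 1/18 ≈ 0.055556; existence CERTIFIED by the union bound.


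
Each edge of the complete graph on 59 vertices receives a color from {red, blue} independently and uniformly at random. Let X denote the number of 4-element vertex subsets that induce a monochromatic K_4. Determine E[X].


Let X = Σ_S X_S over the C(59, 4) = 455126 subsets S of size 4, where X_S = 1 if the K_4 on S is monochromatic.
For a fixed S, the K_4 on S has C(4, 2) = 6 edges. P[all 6 edges red] = (1/2)^6, and likewise for blue, so P[monochromatic] = 2·(1/2)^6 = 2^{1 − 6} = 1/32.
By linearity: E[X] = C(59, 4) · 2^{1 − 6} = 455126 · 1/32 = 227563/16.
Numerically: E[X] ≈ 14222.68750.

E[X] = C(59,4)·2^(1−C(4,2)) = 227563/16 ≈ 14222.68750.


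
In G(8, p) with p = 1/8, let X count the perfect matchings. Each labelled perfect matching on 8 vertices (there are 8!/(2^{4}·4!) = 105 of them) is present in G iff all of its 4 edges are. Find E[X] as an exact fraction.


K_8 has 8!/(2^{4}·4!) = 105 labelled perfect matchings.
For each such perfect matching H, let X_H = 1 if all 4 edges of H are present in G. Then P[X_H = 1] = p^{4} = (1/8)^{4} = 1/4096.
Summing the indicators: E[X] = Σ_H E[X_H] = 105 · p^{4} = 105 · 1/4096 = 105/4096.
Numerically: E[X] ≈ 0.02563.

E[X] = 105 · (1/8)^{4} = 105/4096 ≈ 0.02563.


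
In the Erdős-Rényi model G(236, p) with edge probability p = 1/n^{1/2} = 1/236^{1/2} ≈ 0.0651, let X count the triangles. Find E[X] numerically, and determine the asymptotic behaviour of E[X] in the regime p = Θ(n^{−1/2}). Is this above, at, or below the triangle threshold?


Number of potential triangles: C(236, 3) = 2162940.
Each occurs with probability p³ ≈ (0.0651)³ ≈ 2.75824e-04.
By linearity: E[X] = C(236, 3)·p³ ≈ 2162940 · 2.75824e-04 ≈ 596.591.
Since α = 1/2 < 1, p = c/n^{1/2} ≫ 1/n is above the triangle threshold p ~ 1/n. Asymptotically E[X] ~ (c³/6)·n^{3(1−α)} = (1³/6)·n^{1.5} → ∞; triangles are abundant w.h.p.

E[X] ≈ 596.591; in regime p = Θ(1/n^{1/2}) E[X] diverges (above the triangle threshold p ~ 1/n).


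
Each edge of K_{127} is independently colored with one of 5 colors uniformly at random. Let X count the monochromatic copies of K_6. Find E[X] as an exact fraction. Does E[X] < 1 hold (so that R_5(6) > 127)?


E[X] = C(127, 6) · 5^{1 − 15} = 5169379425 · 5^{−14} = 5169379425/6103515625.
As a reduced fraction: E[X] = 206775177/244140625 ≈ 0.8469511.
Is E[X] < 1? YES.
Since E[X] < 1, there exists a 5-coloring of K_{127} with no monochromatic K_6; hence R_5(6) > 127.

E[X] = 206775177/244140625 ≈ 0.8469511; E[X] < 1, so R_5(6) > 127.


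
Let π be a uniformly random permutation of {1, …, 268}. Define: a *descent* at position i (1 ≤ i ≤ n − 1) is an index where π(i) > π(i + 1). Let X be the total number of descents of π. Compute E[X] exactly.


Write X = Σ X_I over i = 1, …, 267, with X_I the indicator of one descent.
There are 267 indicators.
For each fixed i, the pair (π(i), π(i+1)) is a uniformly random ordered pair of distinct values from {1, …, 268}; by symmetry P[π(i) > π(i+1)] = 1/2.
By linearity: E[X] = 267 · (1/2) = (268 − 1) · (1/2) = 267/2 ≈ 133.5000.

E[X] = 267/2 = 133.5000.


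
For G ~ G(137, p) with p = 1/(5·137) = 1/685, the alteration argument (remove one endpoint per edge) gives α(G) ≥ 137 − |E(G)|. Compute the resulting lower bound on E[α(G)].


E[|E(G)|] = C(137, 2)·p = 9316 · (1/685) = 68/5.
E[α(G)] ≥ n − E[|E(G)|] = 137 − 68/5 = 617/5.
Numerically: ≈ 123.400.
(This is only a lower bound; the true E[α(G)] may be larger.)

E[α(G)] ≥ 617/5 ≈ 123.400.


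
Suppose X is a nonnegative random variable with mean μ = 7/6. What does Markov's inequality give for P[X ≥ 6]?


μ = E[X] = 7/6, a = 6.
Markov: P[X ≥ 6] ≤ μ/a = (7/6)/6 = 7/36.
Numerically: ≈ 0.19444.
(Since a = 6 > μ = 1.16667, the bound 7/36 is < 1 and informative.)

P[X ≥ 6] ≤ 7/36 ≈ 0.19444.


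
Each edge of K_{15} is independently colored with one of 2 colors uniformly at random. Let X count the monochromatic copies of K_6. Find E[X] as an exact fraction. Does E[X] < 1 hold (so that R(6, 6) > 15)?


E[X] = C(15, 6) · 2^{1 − 15} = 5005 · 2^{−14} = 5005/16384.
As a reduced fraction: E[X] = 5005/16384 ≈ 0.3054810.
Is E[X] < 1? YES.
Since E[X] < 1, there exists a 2-coloring of K_{15} with no monochromatic K_6; hence R(6, 6) > 15.

E[X] = 5005/16384 ≈ 0.3054810; E[X] < 1, so R(6, 6) > 15.


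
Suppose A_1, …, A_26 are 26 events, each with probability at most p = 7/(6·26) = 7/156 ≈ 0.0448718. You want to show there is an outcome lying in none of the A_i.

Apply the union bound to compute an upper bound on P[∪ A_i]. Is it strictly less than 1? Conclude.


Union bound: P[∪_{i=1}^{26} A_i] ≤ Σ_i P[A_i] ≤ 26·p = 26·(7/156) = 7/6.
Numerically: 7/6 ≈ 1.1666667.
Is 7/6 < 1? NO.
Since the bound 7/6 is ≥ 1, the union bound is uninformative here; it does NOT by itself certify existence.

26·p = 7/6 ≈ 1.1666667; existence NOT certified by the union bound.


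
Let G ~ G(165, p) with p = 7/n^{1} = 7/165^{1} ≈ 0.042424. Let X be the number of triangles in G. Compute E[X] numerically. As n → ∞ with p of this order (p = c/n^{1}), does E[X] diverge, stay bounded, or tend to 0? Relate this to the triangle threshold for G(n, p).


Number of potential triangles: C(165, 3) = 735130.
Each occurs with probability p³ ≈ (0.042424)³ ≈ 7.6355845e-05.
By linearity: E[X] = C(165, 3)·p³ ≈ 735130 · 7.6355845e-05 ≈ 56.13147.
Here α = 1, so p = 7/n is exactly at the triangle threshold p ~ 1/n. Asymptotically E[X] → c³/6 = 7³/6 = 343/6 ≈ 57.16667, a bounded constant. In this regime the triangle count is asymptotically Poisson(c³/6).

E[X] ≈ 56.13147; in regime p = Θ(1/n^{1}) E[X] stays bounded (at the triangle threshold p ~ 1/n).


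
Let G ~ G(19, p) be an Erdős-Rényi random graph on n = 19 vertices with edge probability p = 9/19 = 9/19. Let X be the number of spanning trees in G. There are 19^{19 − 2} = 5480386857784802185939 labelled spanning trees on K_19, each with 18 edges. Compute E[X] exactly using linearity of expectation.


K_19 has 19^{19 − 2} = 5480386857784802185939 labelled spanning trees.
For each such spanning tree H, let X_H = 1 if all 18 edges of H are present in G. Then P[X_H = 1] = p^{18} = (9/19)^{18} = 150094635296999121/104127350297911241532841.
By linearity of expectation: E[X] = Σ_H E[X_H] = 5480386857784802185939 · p^{18} = 5480386857784802185939 · 150094635296999121/104127350297911241532841 = 150094635296999121/19.
Numerically: E[X] ≈ 7.9e+15.

E[X] = 5480386857784802185939 · (9/19)^{18} = 150094635296999121/19 ≈ 7.9e+15.


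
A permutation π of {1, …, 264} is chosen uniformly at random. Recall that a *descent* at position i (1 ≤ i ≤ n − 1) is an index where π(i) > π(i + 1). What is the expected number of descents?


Write X = Σ X_I over i = 1, …, 263, with X_I the indicator of one descent.
There are 263 indicators.
For each fixed i, the pair (π(i), π(i+1)) is a uniformly random ordered pair of distinct values from {1, …, 264}; by symmetry P[π(i) > π(i+1)] = 1/2.
By linearity: E[X] = 263 · (1/2) = (264 − 1) · (1/2) = 263/2 ≈ 131.5000.

E[X] = 263/2 = 131.5000.


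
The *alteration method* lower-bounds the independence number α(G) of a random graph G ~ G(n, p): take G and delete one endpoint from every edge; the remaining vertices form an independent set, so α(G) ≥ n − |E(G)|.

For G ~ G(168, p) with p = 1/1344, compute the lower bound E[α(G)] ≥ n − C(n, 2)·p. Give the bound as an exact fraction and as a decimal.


E[|E(G)|] = C(168, 2)·p = 14028 · (1/1344) = 167/16.
E[α(G)] ≥ n − E[|E(G)|] = 168 − 167/16 = 2521/16.
Numerically: ≈ 157.562500.
(This is only a lower bound; the true E[α(G)] may be larger.)

E[α(G)] ≥ 2521/16 ≈ 157.562500.


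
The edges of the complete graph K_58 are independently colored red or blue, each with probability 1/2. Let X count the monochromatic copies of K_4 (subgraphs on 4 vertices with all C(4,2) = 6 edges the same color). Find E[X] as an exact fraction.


Let X = Σ_S X_S over the C(58, 4) = 424270 subsets S of size 4, where X_S = 1 if the K_4 on S is monochromatic.
For a fixed S, the K_4 on S has C(4, 2) = 6 edges. P[all 6 edges red] = (1/2)^6, and likewise for blue, so P[monochromatic] = 2·(1/2)^6 = 2^{1 − 6} = 1/32.
Summing: E[X] = C(58, 4) · 2^{1 − 6} = 424270 · 1/32 = 212135/16.
Numerically: E[X] ≈ 13258.4375.

E[X] = C(58,4)·2^(1−C(4,2)) = 212135/16 ≈ 13258.4375.


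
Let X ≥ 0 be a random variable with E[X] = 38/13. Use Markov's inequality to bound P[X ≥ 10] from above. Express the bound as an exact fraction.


μ = E[X] = 38/13, a = 10.
Markov: P[X ≥ 10] ≤ μ/a = (38/13)/10 = 19/65.
Numerically: ≈ 0.2923.
(Since a = 10 > μ = 2.9231, the bound 19/65 is < 1 and informative.)

P[X ≥ 10] ≤ 19/65 ≈ 0.2923.


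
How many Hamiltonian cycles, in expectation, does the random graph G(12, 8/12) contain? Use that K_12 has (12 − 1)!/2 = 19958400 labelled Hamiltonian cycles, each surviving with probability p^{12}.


K_12 has (12 − 1)!/2 = 19958400 labelled Hamiltonian cycles.
For each such Hamiltonian cycle H, let X_H = 1 if all 12 edges of H are present in G. Then P[X_H = 1] = p^{12} = (2/3)^{12} = 4096/531441.
Summing the indicators: E[X] = Σ_H E[X_H] = 19958400 · p^{12} = 19958400 · 4096/531441 = 1009254400/6561.
Numerically: E[X] ≈ 1.54e+05.

E[X] = 19958400 · (2/3)^{12} = 1009254400/6561 ≈ 1.54e+05.


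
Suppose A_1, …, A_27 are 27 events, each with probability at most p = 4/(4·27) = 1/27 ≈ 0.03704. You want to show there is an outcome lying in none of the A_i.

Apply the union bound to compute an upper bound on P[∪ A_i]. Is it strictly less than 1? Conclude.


Union bound: P[∪_{i=1}^{27} A_i] ≤ Σ_i P[A_i] ≤ 27·p = 27·(1/27) = 1.
Numerically: 1 ≈ 1.00000.
Is 1 < 1? NO.
Since the bound 1 is ≥ 1, the union bound is uninformative here; it does NOT by itself certify existence.

27·p = 1 ≈ 1.00000; existence NOT certified by the union bound.


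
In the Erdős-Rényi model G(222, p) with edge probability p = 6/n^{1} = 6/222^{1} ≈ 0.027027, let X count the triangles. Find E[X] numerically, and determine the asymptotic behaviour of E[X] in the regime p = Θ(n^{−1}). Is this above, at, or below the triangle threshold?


Number of potential triangles: C(222, 3) = 1798940.
Each occurs with probability p³ ≈ (0.027027)³ ≈ 1.9742167e-05.
By linearity: E[X] = C(222, 3)·p³ ≈ 1798940 · 1.9742167e-05 ≈ 35.51497.
Here α = 1, so p = 6/n is exactly at the triangle threshold p ~ 1/n. Asymptotically E[X] → c³/6 = 6³/6 = 36 ≈ 36.00000, a bounded constant. In this regime the triangle count is asymptotically Poisson(c³/6).

E[X] ≈ 35.51497; in regime p = Θ(1/n^{1}) E[X] stays bounded (at the triangle threshold p ~ 1/n).


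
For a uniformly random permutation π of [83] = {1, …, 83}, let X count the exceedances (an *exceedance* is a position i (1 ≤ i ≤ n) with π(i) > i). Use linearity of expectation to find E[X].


Write X = Σ_{i=1}^{83} X_i, where X_i = 1_{π(i) > i}.
For each fixed i, π(i) is uniform over {1, …, 83} (marginal of a uniform permutation), so P[π(i) > i] = (n − i)/n. Summing: Σ_{i=1}^{83} (n − i)/n = (0 + 1 + … + 82)/83 = 83(83 − 1)/(2·83) = (83 − 1)/2.
Hence E[X] = Σ_{i=1}^{83} (83 − i)/83 = 41 ≈ 41.00000.

E[X] = 41 = 41.00000.


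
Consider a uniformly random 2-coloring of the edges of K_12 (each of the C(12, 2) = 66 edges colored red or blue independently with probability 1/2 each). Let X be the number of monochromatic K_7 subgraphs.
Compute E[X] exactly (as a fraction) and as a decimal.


Let X = Σ_S X_S over the C(12, 7) = 792 subsets S of size 7, where X_S = 1 if the K_7 on S is monochromatic.
For a fixed S, the K_7 on S has C(7, 2) = 21 edges. P[all 21 edges red] = (1/2)^21, and likewise for blue, so P[monochromatic] = 2·(1/2)^21 = 2^{1 − 21} = 1/1048576.
By linearity of expectation: E[X] = C(12, 7) · 2^{1 − 21} = 792 · 1/1048576 = 99/131072.
Numerically: E[X] ≈ 0.0008.

E[X] = C(12,7)·2^(1−C(7,2)) = 99/131072 ≈ 0.0008.


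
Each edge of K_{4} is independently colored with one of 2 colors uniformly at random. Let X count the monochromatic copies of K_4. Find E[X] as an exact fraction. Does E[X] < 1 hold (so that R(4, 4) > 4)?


E[X] = C(4, 4) · 2^{1 − 6} = 1 · 2^{−5} = 1/32.
As a reduced fraction: E[X] = 1/32 ≈ 0.0312500.
Is E[X] < 1? YES.
Since E[X] < 1, there exists a 2-coloring of K_{4} with no monochromatic K_4; hence R(4, 4) > 4.

E[X] = 1/32 ≈ 0.0312500; E[X] < 1, so R(4, 4) > 4.


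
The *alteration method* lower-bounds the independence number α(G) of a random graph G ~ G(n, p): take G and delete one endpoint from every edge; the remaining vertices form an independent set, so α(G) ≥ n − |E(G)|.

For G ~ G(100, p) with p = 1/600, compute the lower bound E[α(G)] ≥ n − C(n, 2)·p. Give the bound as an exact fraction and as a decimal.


E[|E(G)|] = C(100, 2)·p = 4950 · (1/600) = 33/4.
E[α(G)] ≥ n − E[|E(G)|] = 100 − 33/4 = 367/4.
Numerically: ≈ 91.750.
(This is only a lower bound; the true E[α(G)] may be larger.)

E[α(G)] ≥ 367/4 ≈ 91.750.


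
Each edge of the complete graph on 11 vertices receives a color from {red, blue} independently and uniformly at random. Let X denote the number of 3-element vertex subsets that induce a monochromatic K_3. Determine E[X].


Let X = Σ_S X_S over the C(11, 3) = 165 subsets S of size 3, where X_S = 1 if the K_3 on S is monochromatic.
For a fixed S, the K_3 on S has C(3, 2) = 3 edges. P[all 3 edges red] = (1/2)^3, and likewise for blue, so P[monochromatic] = 2·(1/2)^3 = 2^{1 − 3} = 1/4.
Summing: E[X] = C(11, 3) · 2^{1 − 3} = 165 · 1/4 = 165/4.
Numerically: E[X] ≈ 41.2500.

E[X] = C(11,3)·2^(1−C(3,2)) = 165/4 ≈ 41.2500.


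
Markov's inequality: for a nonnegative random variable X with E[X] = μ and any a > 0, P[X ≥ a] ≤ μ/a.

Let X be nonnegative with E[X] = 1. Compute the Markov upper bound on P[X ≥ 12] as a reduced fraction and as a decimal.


μ = E[X] = 1, a = 12.
Markov: P[X ≥ 12] ≤ μ/a = (1)/12 = 1/12.
Numerically: ≈ 0.083333.
(Since a = 12 > μ = 1.000000, the bound 1/12 is < 1 and informative.)

P[X ≥ 12] ≤ 1/12 ≈ 0.083333.


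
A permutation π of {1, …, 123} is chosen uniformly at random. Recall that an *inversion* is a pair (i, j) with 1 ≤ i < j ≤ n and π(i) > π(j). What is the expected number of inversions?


Write X = Σ X_I over the C(123, 2) = 7503 pairs i < j, with X_I the indicator of one inversion.
There are 7503 indicators.
For each fixed pair i < j, the values π(i) and π(j) are two distinct elements of {1, …, 123} in uniformly random order; by symmetry P[π(i) > π(j)] = 1/2.
By linearity: E[X] = 7503 · (1/2) = C(123, 2) · (1/2) = 7503/2 = 7503/2 ≈ 3751.50000.

E[X] = 7503/2 = 3751.50000.


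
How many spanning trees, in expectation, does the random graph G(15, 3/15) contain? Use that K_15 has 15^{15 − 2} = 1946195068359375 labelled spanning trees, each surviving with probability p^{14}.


K_15 has 15^{15 − 2} = 1946195068359375 labelled spanning trees.
For each such spanning tree H, let X_H = 1 if all 14 edges of H are present in G. Then P[X_H = 1] = p^{14} = (1/5)^{14} = 1/6103515625.
By linearity of expectation: E[X] = Σ_H E[X_H] = 1946195068359375 · p^{14} = 1946195068359375 · 1/6103515625 = 1594323/5.
Numerically: E[X] ≈ 3.1886e+05.

E[X] = 1946195068359375 · (1/5)^{14} = 1594323/5 ≈ 3.1886e+05.


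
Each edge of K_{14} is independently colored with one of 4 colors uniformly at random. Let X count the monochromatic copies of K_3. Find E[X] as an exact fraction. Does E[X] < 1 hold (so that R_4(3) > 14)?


E[X] = C(14, 3) · 4^{1 − 3} = 364 · 4^{−2} = 364/16.
As a reduced fraction: E[X] = 91/4 ≈ 22.7500.
Is E[X] < 1? NO.
Since E[X] ≥ 1, the first-moment bound is inconclusive at n = 14; it does NOT by itself certify R_4(3) > 14.

E[X] = 91/4 ≈ 22.7500; E[X] ≥ 1; first-moment method inconclusive here.


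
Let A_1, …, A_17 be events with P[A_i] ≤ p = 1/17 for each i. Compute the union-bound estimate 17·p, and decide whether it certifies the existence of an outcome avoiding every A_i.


Union bound: P[∪_{i=1}^{17} A_i] ≤ Σ_i P[A_i] ≤ 17·p = 17·(1/17) = 1.
Numerically: 1 ≈ 1.000.
Is 1 < 1? NO.
Since the bound 1 is ≥ 1, the union bound is uninformative here; it does NOT by itself certify existence.

17·p = 1 ≈ 1.000; existence NOT certified by the union bound.


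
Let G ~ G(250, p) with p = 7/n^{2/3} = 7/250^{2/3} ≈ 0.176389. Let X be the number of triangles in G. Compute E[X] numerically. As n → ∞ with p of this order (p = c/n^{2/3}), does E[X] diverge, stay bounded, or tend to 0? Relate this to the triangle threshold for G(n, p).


Number of potential triangles: C(250, 3) = 2573000.
Each occurs with probability p³ ≈ (0.176389)³ ≈ 5.48800000e-03.
By linearity: E[X] = C(250, 3)·p³ ≈ 2573000 · 5.48800000e-03 ≈ 14120.624000.
Since α = 2/3 < 1, p = c/n^{2/3} ≫ 1/n is above the triangle threshold p ~ 1/n. Asymptotically E[X] ~ (c³/6)·n^{3(1−α)} = (7³/6)·n^{1} → ∞; triangles are abundant w.h.p.

E[X] ≈ 14120.624000; in regime p = Θ(1/n^{2/3}) E[X] diverges (above the triangle threshold p ~ 1/n).


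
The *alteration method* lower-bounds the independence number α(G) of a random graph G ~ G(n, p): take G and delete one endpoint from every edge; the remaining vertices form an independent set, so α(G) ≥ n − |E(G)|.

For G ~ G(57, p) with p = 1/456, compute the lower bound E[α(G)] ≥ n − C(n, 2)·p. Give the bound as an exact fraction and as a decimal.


E[|E(G)|] = C(57, 2)·p = 1596 · (1/456) = 7/2.
E[α(G)] ≥ n − E[|E(G)|] = 57 − 7/2 = 107/2.
Numerically: ≈ 53.5000.
(This is only a lower bound; the true E[α(G)] may be larger.)

E[α(G)] ≥ 107/2 ≈ 53.5000.


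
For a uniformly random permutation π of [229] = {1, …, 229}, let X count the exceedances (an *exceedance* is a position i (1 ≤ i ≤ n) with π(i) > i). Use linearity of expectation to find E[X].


Write X = Σ_{i=1}^{229} X_i, where X_i = 1_{π(i) > i}.
For each fixed i, π(i) is uniform over {1, …, 229} (marginal of a uniform permutation), so P[π(i) > i] = (n − i)/n. Summing: Σ_{i=1}^{229} (n − i)/n = (0 + 1 + … + 228)/229 = 229(229 − 1)/(2·229) = (229 − 1)/2.
Hence E[X] = Σ_{i=1}^{229} (229 − i)/229 = 114 ≈ 114.0000.

E[X] = 114 = 114.0000.


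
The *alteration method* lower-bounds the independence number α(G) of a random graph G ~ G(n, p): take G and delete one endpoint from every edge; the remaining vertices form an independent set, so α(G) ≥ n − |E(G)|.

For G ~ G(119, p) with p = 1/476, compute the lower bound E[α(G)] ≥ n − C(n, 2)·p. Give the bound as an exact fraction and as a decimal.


E[|E(G)|] = C(119, 2)·p = 7021 · (1/476) = 59/4.
E[α(G)] ≥ n − E[|E(G)|] = 119 − 59/4 = 417/4.
Numerically: ≈ 104.250000.
(This is only a lower bound; the true E[α(G)] may be larger.)

E[α(G)] ≥ 417/4 ≈ 104.250000.


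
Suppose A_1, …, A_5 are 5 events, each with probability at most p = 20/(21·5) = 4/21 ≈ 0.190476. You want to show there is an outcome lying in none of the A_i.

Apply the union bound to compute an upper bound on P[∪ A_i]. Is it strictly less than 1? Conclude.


Union bound: P[∪_{i=1}^{5} A_i] ≤ Σ_i P[A_i] ≤ 5·p = 5·(4/21) = 20/21.
Numerically: 20/21 ≈ 0.952381.
Is 20/21 < 1? YES.
Since P[∪ A_i] ≤ 20/21 < 1, the complement has P[∩ A_i^c] ≥ 1 − 20/21 = 1/21 > 0, so some outcome avoids every A_i.

5·p = 20/21 ≈ 0.952381; existence CERTIFIED by the union bound.


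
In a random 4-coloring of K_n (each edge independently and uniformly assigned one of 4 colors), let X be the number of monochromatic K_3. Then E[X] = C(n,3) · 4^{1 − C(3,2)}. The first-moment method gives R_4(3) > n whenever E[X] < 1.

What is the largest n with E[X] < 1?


We need C(n, 3) · 4^{1 − 3} < 1, i.e. C(n, 3) < 4^{3 − 1} = 16.
Check values of n near the boundary:
  n = 3: C(3, 3) = 1; 1 < 16? YES
  n = 4: C(4, 3) = 4; 4 < 16? YES
  n = 5: C(5, 3) = 10; 10 < 16? YES
  n = 6: C(6, 3) = 20; 20 < 16? NO
The largest n with C(n, 3) < 16 is n = 5 (where E[X] = 5/8 ≈ 0.625). Hence R_4(3) > 5, i.e. R_4(3) ≥ 6.

Largest n = 5; hence R_4(3) > 5.


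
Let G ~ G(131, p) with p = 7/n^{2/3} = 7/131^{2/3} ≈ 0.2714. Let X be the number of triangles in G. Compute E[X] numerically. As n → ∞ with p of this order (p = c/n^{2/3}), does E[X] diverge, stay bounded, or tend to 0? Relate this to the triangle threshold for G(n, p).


Number of potential triangles: C(131, 3) = 366145.
Each occurs with probability p³ ≈ (0.2714)³ ≈ 1.998718e-02.
By linearity: E[X] = C(131, 3)·p³ ≈ 366145 · 1.998718e-02 ≈ 7318.2061.
Since α = 2/3 < 1, p = c/n^{2/3} ≫ 1/n is above the triangle threshold p ~ 1/n. Asymptotically E[X] ~ (c³/6)·n^{3(1−α)} = (7³/6)·n^{1} → ∞; triangles are abundant w.h.p.

E[X] ≈ 7318.2061; in regime p = Θ(1/n^{2/3}) E[X] diverges (above the triangle threshold p ~ 1/n).
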